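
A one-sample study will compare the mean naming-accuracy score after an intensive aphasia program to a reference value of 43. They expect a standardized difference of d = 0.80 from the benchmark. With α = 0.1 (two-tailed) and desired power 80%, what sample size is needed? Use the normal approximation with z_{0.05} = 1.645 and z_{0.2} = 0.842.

For a one-sample test: n = ((z_{α/2} + z_β) / d)².
z_{α/2} + z_β = 1.645 + 0.842 = 2.487.
n = (2.487 / 0.80)² = 3.109² = 9.66.
Round up.

n = 10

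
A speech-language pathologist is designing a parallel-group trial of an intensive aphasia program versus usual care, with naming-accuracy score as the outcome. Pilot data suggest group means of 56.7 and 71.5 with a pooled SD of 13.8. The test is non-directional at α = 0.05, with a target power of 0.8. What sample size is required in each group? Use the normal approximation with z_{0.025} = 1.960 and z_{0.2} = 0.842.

n = 14 per group

Cohen's d = |M₁ − M₂| / SD_pooled = |56.7 − 71.5| / 13.8 = 14.8 / 13.8 = 1.072.
For two independent groups with equal n: n = 2·((z_{α/2} + z_β) / d)².
z_{α/2} + z_β = 1.960 + 0.842 = 2.802.
n = 2 × (2.802 / 1.072)² = 2 × 2.614² = 2 × 6.83 = 13.7.
Round up to the next whole participant.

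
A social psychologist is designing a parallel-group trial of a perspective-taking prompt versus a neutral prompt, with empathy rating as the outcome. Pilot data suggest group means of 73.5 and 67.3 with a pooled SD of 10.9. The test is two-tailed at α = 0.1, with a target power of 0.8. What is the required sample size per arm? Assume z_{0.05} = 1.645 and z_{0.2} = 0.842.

Cohen's d = |M₁ − M₂| / SD_pooled = |73.5 − 67.3| / 10.9 = 6.2 / 10.9 = 0.569.
For two independent groups with equal n: n = 2·((z_{α/2} + z_β) / d)².
z_{α/2} + z_β = 1.645 + 0.842 = 2.487.
n = 2 × (2.487 / 0.569)² = 2 × 4.371² = 2 × 19.10 = 38.2.
Round up to the next whole participant.

n = 39 per group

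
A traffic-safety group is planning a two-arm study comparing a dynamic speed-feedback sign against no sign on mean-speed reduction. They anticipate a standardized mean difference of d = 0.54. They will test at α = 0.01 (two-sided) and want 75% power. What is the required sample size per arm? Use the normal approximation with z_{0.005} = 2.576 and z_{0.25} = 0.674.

For two independent groups with equal n: n = 2·((z_{α/2} + z_β) / d)².
z_{α/2} + z_β = 2.576 + 0.674 = 3.250.
n = 2 × (3.250 / 0.54)² = 2 × 6.019² = 2 × 36.22 = 72.4.
Round up to the next whole participant.

n = 73 per group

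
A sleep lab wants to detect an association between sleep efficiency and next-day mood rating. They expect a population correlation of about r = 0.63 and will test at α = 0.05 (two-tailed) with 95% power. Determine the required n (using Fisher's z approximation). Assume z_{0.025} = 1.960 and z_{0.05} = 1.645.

n = 27

Fisher's z: C = ½·ln((1+r)/(1−r)) = ½·ln(4.4054) = 0.7414.
n = ((z_{α/2} + z_β)/C)² + 3.
(1.960 + 1.645) / 0.7414 = 3.605 / 0.7414 = 4.862.
n = 4.862² + 3 = 23.64 + 3 = 26.6.
Round up.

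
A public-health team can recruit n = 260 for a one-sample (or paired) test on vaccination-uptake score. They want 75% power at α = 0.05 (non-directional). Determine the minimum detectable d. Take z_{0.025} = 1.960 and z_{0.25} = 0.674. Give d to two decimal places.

For a single sample (or paired design) of n = 260: d_min = (z_{α/2} + z_β)/√n.
z-sum = 1.960 + 0.674 = 2.634.
d_min = 2.634 / √260 = 2.634 / 16.125 = 0.163.

d_min ≈ 0.16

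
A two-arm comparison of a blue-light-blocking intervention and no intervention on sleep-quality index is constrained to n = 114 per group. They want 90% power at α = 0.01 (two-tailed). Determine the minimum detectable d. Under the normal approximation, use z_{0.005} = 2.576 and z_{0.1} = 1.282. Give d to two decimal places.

d_min ≈ 0.51

For two independent groups of n = 114 each: d_min = (z_{α/2} + z_β)·√(2/n).
z-sum = 2.576 + 1.282 = 3.858.
d_min = 3.858 × √(2/114) = 3.858 × 0.1325 = 0.511.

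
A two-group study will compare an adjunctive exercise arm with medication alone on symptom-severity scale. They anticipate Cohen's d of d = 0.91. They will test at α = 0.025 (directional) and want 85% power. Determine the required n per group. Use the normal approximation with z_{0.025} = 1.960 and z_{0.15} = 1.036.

For two independent groups with equal n: n = 2·((z_{α} + z_β) / d)².
z_{α} + z_β = 1.960 + 1.036 = 2.996.
n = 2 × (2.996 / 0.91)² = 2 × 3.292² = 2 × 10.84 = 21.7.
Round up to the next whole participant.

n = 22 per group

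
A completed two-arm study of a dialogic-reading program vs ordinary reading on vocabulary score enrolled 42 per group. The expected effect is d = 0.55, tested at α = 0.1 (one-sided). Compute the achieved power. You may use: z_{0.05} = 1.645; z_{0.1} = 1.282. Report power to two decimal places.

For two equal groups, power = Φ(d·√(n/2) − z_{α}).
d·√(n/2) = 0.55 × √(42/2) = 0.55 × 4.583 = 2.520.
z_β = 2.520 − 1.282 = 1.238.
Power = Φ(1.238) = 0.892.

power ≈ 0.89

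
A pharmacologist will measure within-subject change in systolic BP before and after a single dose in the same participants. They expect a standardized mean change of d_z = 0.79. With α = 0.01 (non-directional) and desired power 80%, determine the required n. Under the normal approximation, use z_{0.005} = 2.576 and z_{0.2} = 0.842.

n = 19 pairs

For a paired (one-sample on differences) test: n = ((z_{α/2} + z_β) / d)².
z_{α/2} + z_β = 2.576 + 0.842 = 3.418.
n = (3.418 / 0.79)² = 4.327² = 18.72.
Round up.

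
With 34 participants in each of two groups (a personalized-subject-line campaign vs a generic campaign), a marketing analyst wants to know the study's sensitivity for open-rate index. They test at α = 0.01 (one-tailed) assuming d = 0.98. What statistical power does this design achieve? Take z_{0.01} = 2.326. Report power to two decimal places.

For two equal groups, power = Φ(d·√(n/2) − z_{α}).
d·√(n/2) = 0.98 × √(34/2) = 0.98 × 4.123 = 4.041.
z_β = 4.041 − 2.326 = 1.715.
Power = Φ(1.715) = 0.957.

power ≈ 0.96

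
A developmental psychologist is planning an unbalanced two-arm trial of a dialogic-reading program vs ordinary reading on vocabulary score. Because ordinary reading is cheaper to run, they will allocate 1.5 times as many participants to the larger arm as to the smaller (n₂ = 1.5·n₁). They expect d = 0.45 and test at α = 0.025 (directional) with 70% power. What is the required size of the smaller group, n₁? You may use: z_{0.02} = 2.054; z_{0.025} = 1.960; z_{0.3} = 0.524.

With allocation ratio k = n₂/n₁ = 1.5, Var(x̄₁−x̄₂) = σ²(1/n₁ + 1/(k·n₁)) = σ²·(k+1)/(k·n₁).
So n₁ = (1 + 1/k)·((z_{α} + z_β)/d)² = 1.667 × (2.484/0.45)².
n₁ = 1.667 × 30.47 = 50.8.
Round up: n₁ = 51, giving n₂ = ⌈1.5 × 51⌉ = ⌈76.5⌉ = 77.

n₁ = 51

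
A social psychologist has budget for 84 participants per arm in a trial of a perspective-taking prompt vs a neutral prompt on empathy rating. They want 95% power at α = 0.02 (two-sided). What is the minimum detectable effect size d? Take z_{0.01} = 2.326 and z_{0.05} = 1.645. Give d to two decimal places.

d_min ≈ 0.61

For two independent groups of n = 84 each: d_min = (z_{α/2} + z_β)·√(2/n).
z-sum = 2.326 + 1.645 = 3.971.
d_min = 3.971 × √(2/84) = 3.971 × 0.1543 = 0.613.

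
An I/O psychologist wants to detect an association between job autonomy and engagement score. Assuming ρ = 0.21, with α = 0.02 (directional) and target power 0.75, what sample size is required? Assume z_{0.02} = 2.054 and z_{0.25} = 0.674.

n = 167

Fisher's z: C = ½·ln((1+r)/(1−r)) = ½·ln(1.5316) = 0.2132.
n = ((z_{α} + z_β)/C)² + 3.
(2.054 + 0.674) / 0.2132 = 2.728 / 0.2132 = 12.795.
n = 12.795² + 3 = 163.72 + 3 = 166.7.
Round up.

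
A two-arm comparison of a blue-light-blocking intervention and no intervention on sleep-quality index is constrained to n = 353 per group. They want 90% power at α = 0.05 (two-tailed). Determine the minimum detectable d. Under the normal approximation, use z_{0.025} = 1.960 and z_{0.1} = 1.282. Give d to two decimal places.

For two independent groups of n = 353 each: d_min = (z_{α/2} + z_β)·√(2/n).
z-sum = 1.960 + 1.282 = 3.242.
d_min = 3.242 × √(2/353) = 3.242 × 0.0753 = 0.244.

d_min ≈ 0.24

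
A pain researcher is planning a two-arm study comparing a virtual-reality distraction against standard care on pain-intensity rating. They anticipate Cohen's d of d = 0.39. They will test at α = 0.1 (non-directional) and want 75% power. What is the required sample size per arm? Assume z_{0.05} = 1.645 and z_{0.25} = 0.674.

n = 71 per group

For two independent groups with equal n: n = 2·((z_{α/2} + z_β) / d)².
z_{α/2} + z_β = 1.645 + 0.674 = 2.319.
n = 2 × (2.319 / 0.39)² = 2 × 5.946² = 2 × 35.36 = 70.7.
Round up to the next whole participant.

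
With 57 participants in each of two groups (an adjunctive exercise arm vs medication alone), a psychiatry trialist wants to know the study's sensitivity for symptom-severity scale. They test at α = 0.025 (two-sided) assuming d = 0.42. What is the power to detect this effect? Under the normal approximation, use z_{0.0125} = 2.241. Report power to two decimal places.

power ≈ 0.50

For two equal groups, power = Φ(d·√(n/2) − z_{α/2}).
d·√(n/2) = 0.42 × √(57/2) = 0.42 × 5.339 = 2.242.
z_β = 2.242 − 2.241 = 0.001.
Power = Φ(0.001) = 0.500.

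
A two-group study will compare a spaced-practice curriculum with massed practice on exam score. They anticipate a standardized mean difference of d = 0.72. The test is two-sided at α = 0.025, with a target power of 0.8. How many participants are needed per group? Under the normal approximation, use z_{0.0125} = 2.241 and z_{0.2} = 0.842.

n = 37 per group

For two independent groups with equal n: n = 2·((z_{α/2} + z_β) / d)².
z_{α/2} + z_β = 2.241 + 0.842 = 3.083.
n = 2 × (3.083 / 0.72)² = 2 × 4.282² = 2 × 18.34 = 36.7.
Round up to the next whole participant.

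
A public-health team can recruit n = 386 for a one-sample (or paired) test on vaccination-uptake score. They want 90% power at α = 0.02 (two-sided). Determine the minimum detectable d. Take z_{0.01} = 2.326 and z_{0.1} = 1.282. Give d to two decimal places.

For a single sample (or paired design) of n = 386: d_min = (z_{α/2} + z_β)/√n.
z-sum = 2.326 + 1.282 = 3.608.
d_min = 3.608 / √386 = 3.608 / 19.647 = 0.184.

d_min ≈ 0.18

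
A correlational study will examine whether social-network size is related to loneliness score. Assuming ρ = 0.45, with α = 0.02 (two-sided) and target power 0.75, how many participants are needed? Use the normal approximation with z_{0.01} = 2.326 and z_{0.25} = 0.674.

n = 42

Fisher's z: C = ½·ln((1+r)/(1−r)) = ½·ln(2.6364) = 0.4847.
n = ((z_{α/2} + z_β)/C)² + 3.
(2.326 + 0.674) / 0.4847 = 3.000 / 0.4847 = 6.189.
n = 6.189² + 3 = 38.31 + 3 = 41.3.
Round up.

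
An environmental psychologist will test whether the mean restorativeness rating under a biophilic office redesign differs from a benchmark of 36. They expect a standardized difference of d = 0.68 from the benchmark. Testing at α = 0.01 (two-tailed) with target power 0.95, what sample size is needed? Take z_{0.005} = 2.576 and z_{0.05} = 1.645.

n = 39

For a one-sample test: n = ((z_{α/2} + z_β) / d)².
z_{α/2} + z_β = 2.576 + 1.645 = 4.221.
n = (4.221 / 0.68)² = 6.207² = 38.53.
Round up.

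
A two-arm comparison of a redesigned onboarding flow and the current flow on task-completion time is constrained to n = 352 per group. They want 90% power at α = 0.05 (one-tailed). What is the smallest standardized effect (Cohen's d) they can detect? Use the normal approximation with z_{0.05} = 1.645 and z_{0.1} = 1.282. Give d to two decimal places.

For two independent groups of n = 352 each: d_min = (z_{α} + z_β)·√(2/n).
z-sum = 1.645 + 1.282 = 2.927.
d_min = 2.927 × √(2/352) = 2.927 × 0.0754 = 0.221.

d_min ≈ 0.22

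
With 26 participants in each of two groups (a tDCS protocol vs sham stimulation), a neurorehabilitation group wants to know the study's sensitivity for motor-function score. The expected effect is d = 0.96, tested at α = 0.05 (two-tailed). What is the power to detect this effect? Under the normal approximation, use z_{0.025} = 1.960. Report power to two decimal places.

For two equal groups, power = Φ(d·√(n/2) − z_{α/2}).
d·√(n/2) = 0.96 × √(26/2) = 0.96 × 3.606 = 3.461.
z_β = 3.461 − 1.960 = 1.501.
Power = Φ(1.501) = 0.933.

power ≈ 0.93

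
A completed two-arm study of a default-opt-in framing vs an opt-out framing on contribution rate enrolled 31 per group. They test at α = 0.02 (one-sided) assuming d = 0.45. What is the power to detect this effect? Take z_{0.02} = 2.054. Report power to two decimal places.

power ≈ 0.39

For two equal groups, power = Φ(d·√(n/2) − z_{α}).
d·√(n/2) = 0.45 × √(31/2) = 0.45 × 3.937 = 1.772.
z_β = 1.772 − 2.054 = -0.282.
Power = Φ(-0.282) = 0.389.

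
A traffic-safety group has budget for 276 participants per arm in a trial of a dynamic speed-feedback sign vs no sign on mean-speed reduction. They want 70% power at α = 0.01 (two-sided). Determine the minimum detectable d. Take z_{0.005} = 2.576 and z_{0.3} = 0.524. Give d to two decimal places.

For two independent groups of n = 276 each: d_min = (z_{α/2} + z_β)·√(2/n).
z-sum = 2.576 + 0.524 = 3.100.
d_min = 3.100 × √(2/276) = 3.100 × 0.0851 = 0.264.

d_min ≈ 0.26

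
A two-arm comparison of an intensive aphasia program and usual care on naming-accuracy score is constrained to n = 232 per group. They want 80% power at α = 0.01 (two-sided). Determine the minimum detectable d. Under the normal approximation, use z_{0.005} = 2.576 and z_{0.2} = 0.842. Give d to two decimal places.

d_min ≈ 0.32

For two independent groups of n = 232 each: d_min = (z_{α/2} + z_β)·√(2/n).
z-sum = 2.576 + 0.842 = 3.418.
d_min = 3.418 × √(2/232) = 3.418 × 0.0928 = 0.317.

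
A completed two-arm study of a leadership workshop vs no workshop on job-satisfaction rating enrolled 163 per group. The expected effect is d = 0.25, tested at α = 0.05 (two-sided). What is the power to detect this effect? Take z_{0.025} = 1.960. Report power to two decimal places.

For two equal groups, power = Φ(d·√(n/2) − z_{α/2}).
d·√(n/2) = 0.25 × √(163/2) = 0.25 × 9.028 = 2.257.
z_β = 2.257 − 1.960 = 0.297.
Power = Φ(0.297) = 0.617.

power ≈ 0.62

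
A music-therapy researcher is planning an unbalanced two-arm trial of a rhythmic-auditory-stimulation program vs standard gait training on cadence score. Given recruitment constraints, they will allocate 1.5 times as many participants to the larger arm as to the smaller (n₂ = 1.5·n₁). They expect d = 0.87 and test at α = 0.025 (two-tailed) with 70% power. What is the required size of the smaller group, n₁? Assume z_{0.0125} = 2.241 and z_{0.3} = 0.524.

n₁ = 17

With allocation ratio k = n₂/n₁ = 1.5, Var(x̄₁−x̄₂) = σ²(1/n₁ + 1/(k·n₁)) = σ²·(k+1)/(k·n₁).
So n₁ = (1 + 1/k)·((z_{α/2} + z_β)/d)² = 1.667 × (2.765/0.87)².
n₁ = 1.667 × 10.10 = 16.8.
Round up: n₁ = 17, giving n₂ = ⌈1.5 × 17⌉ = ⌈25.5⌉ = 26.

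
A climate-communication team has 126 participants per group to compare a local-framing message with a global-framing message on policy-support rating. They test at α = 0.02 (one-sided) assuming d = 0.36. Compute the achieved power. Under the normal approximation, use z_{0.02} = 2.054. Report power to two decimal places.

power ≈ 0.79

For two equal groups, power = Φ(d·√(n/2) − z_{α}).
d·√(n/2) = 0.36 × √(126/2) = 0.36 × 7.937 = 2.857.
z_β = 2.857 − 2.054 = 0.803.
Power = Φ(0.803) = 0.789.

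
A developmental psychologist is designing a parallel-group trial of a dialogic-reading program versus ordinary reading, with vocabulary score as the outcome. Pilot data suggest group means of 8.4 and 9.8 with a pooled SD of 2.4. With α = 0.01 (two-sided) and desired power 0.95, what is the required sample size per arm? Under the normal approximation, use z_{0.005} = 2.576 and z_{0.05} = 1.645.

n = 105 per group

Cohen's d = |M₁ − M₂| / SD_pooled = |8.4 − 9.8| / 2.4 = 1.4 / 2.4 = 0.583.
For two independent groups with equal n: n = 2·((z_{α/2} + z_β) / d)².
z_{α/2} + z_β = 2.576 + 1.645 = 4.221.
n = 2 × (4.221 / 0.583)² = 2 × 7.240² = 2 × 52.42 = 104.8.
Round up to the next whole participant.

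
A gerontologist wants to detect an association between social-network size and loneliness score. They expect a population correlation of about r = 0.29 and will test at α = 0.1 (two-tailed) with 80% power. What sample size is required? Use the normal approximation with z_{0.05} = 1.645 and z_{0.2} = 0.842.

Fisher's z: C = ½·ln((1+r)/(1−r)) = ½·ln(1.8169) = 0.2986.
n = ((z_{α/2} + z_β)/C)² + 3.
(1.645 + 0.842) / 0.2986 = 2.487 / 0.2986 = 8.329.
n = 8.329² + 3 = 69.37 + 3 = 72.4.
Round up.

n = 73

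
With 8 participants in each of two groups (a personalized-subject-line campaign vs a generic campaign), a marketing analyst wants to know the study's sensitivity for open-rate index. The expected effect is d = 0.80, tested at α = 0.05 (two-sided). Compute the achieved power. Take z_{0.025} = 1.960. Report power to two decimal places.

power ≈ 0.36

For two equal groups, power = Φ(d·√(n/2) − z_{α/2}).
d·√(n/2) = 0.80 × √(8/2) = 0.80 × 2.000 = 1.600.
z_β = 1.600 − 1.960 = -0.360.
Power = Φ(-0.360) = 0.359.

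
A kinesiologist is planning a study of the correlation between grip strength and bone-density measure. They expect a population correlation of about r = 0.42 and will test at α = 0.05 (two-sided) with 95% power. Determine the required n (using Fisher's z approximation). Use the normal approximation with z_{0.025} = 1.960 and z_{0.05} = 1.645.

Fisher's z: C = ½·ln((1+r)/(1−r)) = ½·ln(2.4483) = 0.4477.
n = ((z_{α/2} + z_β)/C)² + 3.
(1.960 + 1.645) / 0.4477 = 3.605 / 0.4477 = 8.052.
n = 8.052² + 3 = 64.84 + 3 = 67.8.
Round up.

n = 68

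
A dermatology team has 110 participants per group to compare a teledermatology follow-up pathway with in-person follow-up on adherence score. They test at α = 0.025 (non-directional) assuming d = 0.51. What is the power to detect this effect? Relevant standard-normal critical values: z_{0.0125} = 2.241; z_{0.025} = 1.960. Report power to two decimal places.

For two equal groups, power = Φ(d·√(n/2) − z_{α/2}).
d·√(n/2) = 0.51 × √(110/2) = 0.51 × 7.416 = 3.782.
z_β = 3.782 − 2.241 = 1.541.
Power = Φ(1.541) = 0.938.

power ≈ 0.94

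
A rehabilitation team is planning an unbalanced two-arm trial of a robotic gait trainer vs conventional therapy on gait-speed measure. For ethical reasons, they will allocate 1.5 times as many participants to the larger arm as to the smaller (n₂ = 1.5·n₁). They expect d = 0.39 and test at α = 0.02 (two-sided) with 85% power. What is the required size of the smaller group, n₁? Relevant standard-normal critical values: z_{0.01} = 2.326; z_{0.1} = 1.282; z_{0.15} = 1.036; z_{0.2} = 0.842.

n₁ = 124

With allocation ratio k = n₂/n₁ = 1.5, Var(x̄₁−x̄₂) = σ²(1/n₁ + 1/(k·n₁)) = σ²·(k+1)/(k·n₁).
So n₁ = (1 + 1/k)·((z_{α/2} + z_β)/d)² = 1.667 × (3.362/0.39)².
n₁ = 1.667 × 74.31 = 123.9.
Round up: n₁ = 124, giving n₂ = 1.5 × 124 = 186.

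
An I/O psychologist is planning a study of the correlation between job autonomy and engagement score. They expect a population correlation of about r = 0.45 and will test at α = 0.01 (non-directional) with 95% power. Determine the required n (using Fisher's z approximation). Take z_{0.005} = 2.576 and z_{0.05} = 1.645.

n = 79

Fisher's z: C = ½·ln((1+r)/(1−r)) = ½·ln(2.6364) = 0.4847.
n = ((z_{α/2} + z_β)/C)² + 3.
(2.576 + 1.645) / 0.4847 = 4.221 / 0.4847 = 8.708.
n = 8.708² + 3 = 75.84 + 3 = 78.8.
Round up.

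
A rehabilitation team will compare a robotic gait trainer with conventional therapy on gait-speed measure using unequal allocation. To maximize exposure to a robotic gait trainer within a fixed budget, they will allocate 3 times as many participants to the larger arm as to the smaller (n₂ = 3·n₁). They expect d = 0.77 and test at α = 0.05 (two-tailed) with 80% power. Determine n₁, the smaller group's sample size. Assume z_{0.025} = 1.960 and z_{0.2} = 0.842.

n₁ = 18

With allocation ratio k = n₂/n₁ = 3, Var(x̄₁−x̄₂) = σ²(1/n₁ + 1/(k·n₁)) = σ²·(k+1)/(k·n₁).
So n₁ = (1 + 1/k)·((z_{α/2} + z_β)/d)² = 1.333 × (2.802/0.77)².
n₁ = 1.333 × 13.24 = 17.7.
Round up: n₁ = 18, giving n₂ = 3 × 18 = 54.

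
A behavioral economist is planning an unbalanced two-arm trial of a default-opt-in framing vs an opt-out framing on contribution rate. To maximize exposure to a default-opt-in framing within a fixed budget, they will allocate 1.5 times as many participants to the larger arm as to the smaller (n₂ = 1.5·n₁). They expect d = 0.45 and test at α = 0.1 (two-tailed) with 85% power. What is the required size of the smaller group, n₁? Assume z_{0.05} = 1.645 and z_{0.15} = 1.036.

With allocation ratio k = n₂/n₁ = 1.5, Var(x̄₁−x̄₂) = σ²(1/n₁ + 1/(k·n₁)) = σ²·(k+1)/(k·n₁).
So n₁ = (1 + 1/k)·((z_{α/2} + z_β)/d)² = 1.667 × (2.681/0.45)².
n₁ = 1.667 × 35.50 = 59.2.
Round up: n₁ = 60, giving n₂ = 1.5 × 60 = 90.

n₁ = 60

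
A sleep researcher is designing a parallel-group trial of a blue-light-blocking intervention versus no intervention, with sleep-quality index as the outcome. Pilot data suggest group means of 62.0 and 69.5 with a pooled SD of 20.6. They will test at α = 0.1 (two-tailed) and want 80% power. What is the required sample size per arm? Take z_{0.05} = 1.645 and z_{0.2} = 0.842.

Cohen's d = |M₁ − M₂| / SD_pooled = |62.0 − 69.5| / 20.6 = 7.5 / 20.6 = 0.364.
For two independent groups with equal n: n = 2·((z_{α/2} + z_β) / d)².
z_{α/2} + z_β = 1.645 + 0.842 = 2.487.
n = 2 × (2.487 / 0.364)² = 2 × 6.832² = 2 × 46.68 = 93.4.
Round up to the next whole participant.

n = 94 per group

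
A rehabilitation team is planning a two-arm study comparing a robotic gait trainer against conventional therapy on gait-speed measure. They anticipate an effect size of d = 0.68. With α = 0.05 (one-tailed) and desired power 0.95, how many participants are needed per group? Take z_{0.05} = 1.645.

For two independent groups with equal n: n = 2·((z_{α} + z_β) / d)².
z_{α} + z_β = 1.645 + 1.645 = 3.290.
n = 2 × (3.290 / 0.68)² = 2 × 4.838² = 2 × 23.41 = 46.8.
Round up to the next whole participant.

n = 47 per group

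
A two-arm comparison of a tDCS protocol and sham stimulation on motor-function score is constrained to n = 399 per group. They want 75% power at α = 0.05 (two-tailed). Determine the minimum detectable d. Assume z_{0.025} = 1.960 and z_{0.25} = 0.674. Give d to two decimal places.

d_min ≈ 0.19

For two independent groups of n = 399 each: d_min = (z_{α/2} + z_β)·√(2/n).
z-sum = 1.960 + 0.674 = 2.634.
d_min = 2.634 × √(2/399) = 2.634 × 0.0708 = 0.186.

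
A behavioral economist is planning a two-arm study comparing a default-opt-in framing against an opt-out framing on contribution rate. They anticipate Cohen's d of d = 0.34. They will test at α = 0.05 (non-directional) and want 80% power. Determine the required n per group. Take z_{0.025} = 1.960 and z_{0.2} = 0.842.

n = 136 per group

For two independent groups with equal n: n = 2·((z_{α/2} + z_β) / d)².
z_{α/2} + z_β = 1.960 + 0.842 = 2.802.
n = 2 × (2.802 / 0.34)² = 2 × 8.241² = 2 × 67.92 = 135.8.
Round up to the next whole participant.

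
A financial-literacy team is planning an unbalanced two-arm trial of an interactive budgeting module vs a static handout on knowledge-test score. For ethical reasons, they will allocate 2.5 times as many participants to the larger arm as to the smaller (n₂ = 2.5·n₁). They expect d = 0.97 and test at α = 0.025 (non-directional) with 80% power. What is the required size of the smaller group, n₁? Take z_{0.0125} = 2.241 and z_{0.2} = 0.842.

n₁ = 15

With allocation ratio k = n₂/n₁ = 2.5, Var(x̄₁−x̄₂) = σ²(1/n₁ + 1/(k·n₁)) = σ²·(k+1)/(k·n₁).
So n₁ = (1 + 1/k)·((z_{α/2} + z_β)/d)² = 1.400 × (3.083/0.97)².
n₁ = 1.400 × 10.10 = 14.1.
Round up: n₁ = 15, giving n₂ = ⌈2.5 × 15⌉ = ⌈37.5⌉ = 38.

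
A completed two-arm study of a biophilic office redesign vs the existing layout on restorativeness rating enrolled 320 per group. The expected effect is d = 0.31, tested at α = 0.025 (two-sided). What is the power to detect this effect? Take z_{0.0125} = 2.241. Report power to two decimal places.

power ≈ 0.95

For two equal groups, power = Φ(d·√(n/2) − z_{α/2}).
d·√(n/2) = 0.31 × √(320/2) = 0.31 × 12.649 = 3.921.
z_β = 3.921 − 2.241 = 1.680.
Power = Φ(1.680) = 0.954.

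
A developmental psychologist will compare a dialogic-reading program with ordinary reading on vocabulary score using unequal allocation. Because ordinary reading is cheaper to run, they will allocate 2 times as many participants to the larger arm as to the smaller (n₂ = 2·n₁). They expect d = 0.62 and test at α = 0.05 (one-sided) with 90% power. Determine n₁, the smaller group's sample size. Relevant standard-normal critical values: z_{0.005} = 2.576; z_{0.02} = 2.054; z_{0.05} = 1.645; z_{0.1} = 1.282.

With allocation ratio k = n₂/n₁ = 2, Var(x̄₁−x̄₂) = σ²(1/n₁ + 1/(k·n₁)) = σ²·(k+1)/(k·n₁).
So n₁ = (1 + 1/k)·((z_{α} + z_β)/d)² = 1.500 × (2.927/0.62)².
n₁ = 1.500 × 22.29 = 33.4.
Round up: n₁ = 34, giving n₂ = 2 × 34 = 68.

n₁ = 34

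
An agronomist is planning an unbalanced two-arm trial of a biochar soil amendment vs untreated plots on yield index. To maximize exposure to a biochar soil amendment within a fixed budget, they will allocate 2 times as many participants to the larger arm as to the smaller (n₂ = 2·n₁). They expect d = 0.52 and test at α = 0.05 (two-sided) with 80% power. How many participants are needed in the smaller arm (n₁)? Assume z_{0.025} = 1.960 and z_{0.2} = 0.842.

n₁ = 44

With allocation ratio k = n₂/n₁ = 2, Var(x̄₁−x̄₂) = σ²(1/n₁ + 1/(k·n₁)) = σ²·(k+1)/(k·n₁).
So n₁ = (1 + 1/k)·((z_{α/2} + z_β)/d)² = 1.500 × (2.802/0.52)².
n₁ = 1.500 × 29.04 = 43.6.
Round up: n₁ = 44, giving n₂ = 2 × 44 = 88.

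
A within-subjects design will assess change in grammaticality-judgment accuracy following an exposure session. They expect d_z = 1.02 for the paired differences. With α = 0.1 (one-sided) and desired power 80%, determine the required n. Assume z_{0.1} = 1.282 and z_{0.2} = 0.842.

For a paired (one-sample on differences) test: n = ((z_{α} + z_β) / d)².
z_{α} + z_β = 1.282 + 0.842 = 2.124.
n = (2.124 / 1.02)² = 2.082² = 4.34.
Round up.

n = 5 pairs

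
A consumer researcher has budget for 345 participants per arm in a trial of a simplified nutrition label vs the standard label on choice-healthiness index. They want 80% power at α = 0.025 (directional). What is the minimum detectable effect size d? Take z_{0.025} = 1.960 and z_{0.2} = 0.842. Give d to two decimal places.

For two independent groups of n = 345 each: d_min = (z_{α} + z_β)·√(2/n).
z-sum = 1.960 + 0.842 = 2.802.
d_min = 2.802 × √(2/345) = 2.802 × 0.0761 = 0.213.

d_min ≈ 0.21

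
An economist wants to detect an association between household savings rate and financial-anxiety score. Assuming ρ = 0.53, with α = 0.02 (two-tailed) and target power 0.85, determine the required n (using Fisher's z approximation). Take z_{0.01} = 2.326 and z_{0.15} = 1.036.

Fisher's z: C = ½·ln((1+r)/(1−r)) = ½·ln(3.2553) = 0.5901.
n = ((z_{α/2} + z_β)/C)² + 3.
(2.326 + 1.036) / 0.5901 = 3.362 / 0.5901 = 5.697.
n = 5.697² + 3 = 32.46 + 3 = 35.5.
Round up.

n = 36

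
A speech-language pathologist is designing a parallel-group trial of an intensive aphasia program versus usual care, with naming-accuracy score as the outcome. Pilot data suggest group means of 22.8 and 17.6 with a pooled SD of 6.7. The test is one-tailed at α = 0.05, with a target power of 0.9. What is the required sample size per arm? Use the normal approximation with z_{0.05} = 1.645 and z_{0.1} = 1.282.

n = 29 per group

Cohen's d = |M₁ − M₂| / SD_pooled = |22.8 − 17.6| / 6.7 = 5.2 / 6.7 = 0.776.
For two independent groups with equal n: n = 2·((z_{α} + z_β) / d)².
z_{α} + z_β = 1.645 + 1.282 = 2.927.
n = 2 × (2.927 / 0.776)² = 2 × 3.772² = 2 × 14.23 = 28.5.
Round up to the next whole participant.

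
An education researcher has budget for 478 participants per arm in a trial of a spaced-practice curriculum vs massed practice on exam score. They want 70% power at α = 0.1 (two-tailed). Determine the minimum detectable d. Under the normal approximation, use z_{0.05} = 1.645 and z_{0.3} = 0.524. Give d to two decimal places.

For two independent groups of n = 478 each: d_min = (z_{α/2} + z_β)·√(2/n).
z-sum = 1.645 + 0.524 = 2.169.
d_min = 2.169 × √(2/478) = 2.169 × 0.0647 = 0.140.

d_min ≈ 0.14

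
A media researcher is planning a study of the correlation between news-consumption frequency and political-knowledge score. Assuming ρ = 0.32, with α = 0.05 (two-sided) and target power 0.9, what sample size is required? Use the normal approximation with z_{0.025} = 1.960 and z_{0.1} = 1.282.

n = 99

Fisher's z: C = ½·ln((1+r)/(1−r)) = ½·ln(1.9412) = 0.3316.
n = ((z_{α/2} + z_β)/C)² + 3.
(1.960 + 1.282) / 0.3316 = 3.242 / 0.3316 = 9.777.
n = 9.777² + 3 = 95.59 + 3 = 98.6.
Round up.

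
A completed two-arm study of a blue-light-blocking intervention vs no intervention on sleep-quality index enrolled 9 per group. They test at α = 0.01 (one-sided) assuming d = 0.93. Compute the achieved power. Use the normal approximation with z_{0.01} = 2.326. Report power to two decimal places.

For two equal groups, power = Φ(d·√(n/2) − z_{α}).
d·√(n/2) = 0.93 × √(9/2) = 0.93 × 2.121 = 1.973.
z_β = 1.973 − 2.326 = -0.353.
Power = Φ(-0.353) = 0.362.

power ≈ 0.36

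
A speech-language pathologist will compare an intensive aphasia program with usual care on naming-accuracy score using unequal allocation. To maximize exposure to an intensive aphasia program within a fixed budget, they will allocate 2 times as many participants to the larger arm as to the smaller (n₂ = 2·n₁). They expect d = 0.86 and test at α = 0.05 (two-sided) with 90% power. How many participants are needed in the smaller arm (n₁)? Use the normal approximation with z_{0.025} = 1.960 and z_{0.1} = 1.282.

n₁ = 22

With allocation ratio k = n₂/n₁ = 2, Var(x̄₁−x̄₂) = σ²(1/n₁ + 1/(k·n₁)) = σ²·(k+1)/(k·n₁).
So n₁ = (1 + 1/k)·((z_{α/2} + z_β)/d)² = 1.500 × (3.242/0.86)².
n₁ = 1.500 × 14.21 = 21.3.
Round up: n₁ = 22, giving n₂ = 2 × 22 = 44.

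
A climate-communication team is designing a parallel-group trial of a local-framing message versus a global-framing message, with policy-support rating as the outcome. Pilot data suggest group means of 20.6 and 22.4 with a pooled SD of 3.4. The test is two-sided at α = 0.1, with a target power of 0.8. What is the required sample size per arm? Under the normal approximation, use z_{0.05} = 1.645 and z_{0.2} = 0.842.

n = 45 per group

Cohen's d = |M₁ − M₂| / SD_pooled = |20.6 − 22.4| / 3.4 = 1.8 / 3.4 = 0.529.
For two independent groups with equal n: n = 2·((z_{α/2} + z_β) / d)².
z_{α/2} + z_β = 1.645 + 0.842 = 2.487.
n = 2 × (2.487 / 0.529)² = 2 × 4.701² = 2 × 22.10 = 44.2.
Round up to the next whole participant.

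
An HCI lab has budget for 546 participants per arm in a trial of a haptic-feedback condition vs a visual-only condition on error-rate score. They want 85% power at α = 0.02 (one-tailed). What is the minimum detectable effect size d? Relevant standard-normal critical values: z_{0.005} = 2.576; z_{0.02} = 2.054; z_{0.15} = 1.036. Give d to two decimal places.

d_min ≈ 0.19

For two independent groups of n = 546 each: d_min = (z_{α} + z_β)·√(2/n).
z-sum = 2.054 + 1.036 = 3.090.
d_min = 3.090 × √(2/546) = 3.090 × 0.0605 = 0.187.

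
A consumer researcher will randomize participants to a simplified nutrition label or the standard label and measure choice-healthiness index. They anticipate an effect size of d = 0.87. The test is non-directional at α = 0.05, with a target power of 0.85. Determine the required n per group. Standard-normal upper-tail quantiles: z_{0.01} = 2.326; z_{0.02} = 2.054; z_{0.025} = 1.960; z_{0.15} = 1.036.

For two independent groups with equal n: n = 2·((z_{α/2} + z_β) / d)².
z_{α/2} + z_β = 1.960 + 1.036 = 2.996.
n = 2 × (2.996 / 0.87)² = 2 × 3.444² = 2 × 11.86 = 23.7.
Round up to the next whole participant.

n = 24 per group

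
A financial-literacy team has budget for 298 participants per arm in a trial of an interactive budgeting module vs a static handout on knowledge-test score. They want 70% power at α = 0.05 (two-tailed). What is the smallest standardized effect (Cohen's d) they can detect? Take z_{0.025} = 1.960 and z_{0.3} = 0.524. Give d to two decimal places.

For two independent groups of n = 298 each: d_min = (z_{α/2} + z_β)·√(2/n).
z-sum = 1.960 + 0.524 = 2.484.
d_min = 2.484 × √(2/298) = 2.484 × 0.0819 = 0.203.

d_min ≈ 0.20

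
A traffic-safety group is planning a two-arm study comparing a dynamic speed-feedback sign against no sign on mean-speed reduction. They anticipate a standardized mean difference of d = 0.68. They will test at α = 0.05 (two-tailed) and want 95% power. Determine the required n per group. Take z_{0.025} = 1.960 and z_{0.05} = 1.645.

n = 57 per group

For two independent groups with equal n: n = 2·((z_{α/2} + z_β) / d)².
z_{α/2} + z_β = 1.960 + 1.645 = 3.605.
n = 2 × (3.605 / 0.68)² = 2 × 5.301² = 2 × 28.11 = 56.2.
Round up to the next whole participant.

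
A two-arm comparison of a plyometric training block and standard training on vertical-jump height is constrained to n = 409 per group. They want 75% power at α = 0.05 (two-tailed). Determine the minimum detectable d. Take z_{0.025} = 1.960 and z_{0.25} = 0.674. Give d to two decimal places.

d_min ≈ 0.18

For two independent groups of n = 409 each: d_min = (z_{α/2} + z_β)·√(2/n).
z-sum = 1.960 + 0.674 = 2.634.
d_min = 2.634 × √(2/409) = 2.634 × 0.0699 = 0.184.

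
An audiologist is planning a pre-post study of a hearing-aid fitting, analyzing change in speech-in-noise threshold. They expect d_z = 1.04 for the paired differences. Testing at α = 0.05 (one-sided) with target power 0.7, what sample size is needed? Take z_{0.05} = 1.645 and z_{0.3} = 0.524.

For a paired (one-sample on differences) test: n = ((z_{α} + z_β) / d)².
z_{α} + z_β = 1.645 + 0.524 = 2.169.
n = (2.169 / 1.04)² = 2.086² = 4.35.
Round up.

n = 5 pairs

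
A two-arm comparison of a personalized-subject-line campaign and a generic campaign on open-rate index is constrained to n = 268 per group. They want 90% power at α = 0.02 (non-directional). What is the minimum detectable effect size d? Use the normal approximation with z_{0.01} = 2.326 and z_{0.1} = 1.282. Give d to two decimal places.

d_min ≈ 0.31

For two independent groups of n = 268 each: d_min = (z_{α/2} + z_β)·√(2/n).
z-sum = 2.326 + 1.282 = 3.608.
d_min = 3.608 × √(2/268) = 3.608 × 0.0864 = 0.312.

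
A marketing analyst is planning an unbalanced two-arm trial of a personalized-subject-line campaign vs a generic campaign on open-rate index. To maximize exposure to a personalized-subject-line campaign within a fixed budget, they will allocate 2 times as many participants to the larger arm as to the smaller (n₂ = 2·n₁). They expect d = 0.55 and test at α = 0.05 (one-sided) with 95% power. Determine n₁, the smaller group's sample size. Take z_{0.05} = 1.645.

With allocation ratio k = n₂/n₁ = 2, Var(x̄₁−x̄₂) = σ²(1/n₁ + 1/(k·n₁)) = σ²·(k+1)/(k·n₁).
So n₁ = (1 + 1/k)·((z_{α} + z_β)/d)² = 1.500 × (3.290/0.55)².
n₁ = 1.500 × 35.78 = 53.7.
Round up: n₁ = 54, giving n₂ = 2 × 54 = 108.

n₁ = 54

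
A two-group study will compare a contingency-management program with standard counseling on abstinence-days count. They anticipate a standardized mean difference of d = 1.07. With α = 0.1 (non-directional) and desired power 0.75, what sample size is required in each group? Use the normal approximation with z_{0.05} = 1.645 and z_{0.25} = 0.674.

For two independent groups with equal n: n = 2·((z_{α/2} + z_β) / d)².
z_{α/2} + z_β = 1.645 + 0.674 = 2.319.
n = 2 × (2.319 / 1.07)² = 2 × 2.167² = 2 × 4.70 = 9.4.
Round up to the next whole participant.

n = 10 per group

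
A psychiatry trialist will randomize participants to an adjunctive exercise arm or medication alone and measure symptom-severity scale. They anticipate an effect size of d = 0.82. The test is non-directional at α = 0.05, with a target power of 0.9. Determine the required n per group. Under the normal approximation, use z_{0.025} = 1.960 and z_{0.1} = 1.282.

n = 32 per group

For two independent groups with equal n: n = 2·((z_{α/2} + z_β) / d)².
z_{α/2} + z_β = 1.960 + 1.282 = 3.242.
n = 2 × (3.242 / 0.82)² = 2 × 3.954² = 2 × 15.63 = 31.3.
Round up to the next whole participant.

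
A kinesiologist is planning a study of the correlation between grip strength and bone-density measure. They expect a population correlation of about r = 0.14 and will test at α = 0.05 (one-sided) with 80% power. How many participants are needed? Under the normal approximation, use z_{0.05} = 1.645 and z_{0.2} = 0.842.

Fisher's z: C = ½·ln((1+r)/(1−r)) = ½·ln(1.3256) = 0.1409.
n = ((z_{α} + z_β)/C)² + 3.
(1.645 + 0.842) / 0.1409 = 2.487 / 0.1409 = 17.651.
n = 17.651² + 3 = 311.55 + 3 = 314.6.
Round up.

n = 315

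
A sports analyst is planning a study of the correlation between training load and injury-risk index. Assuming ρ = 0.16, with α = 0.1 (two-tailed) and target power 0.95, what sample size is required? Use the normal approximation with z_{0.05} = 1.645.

Fisher's z: C = ½·ln((1+r)/(1−r)) = ½·ln(1.3810) = 0.1614.
n = ((z_{α/2} + z_β)/C)² + 3.
(1.645 + 1.645) / 0.1614 = 3.290 / 0.1614 = 20.384.
n = 20.384² + 3 = 415.51 + 3 = 418.5.
Round up.

n = 419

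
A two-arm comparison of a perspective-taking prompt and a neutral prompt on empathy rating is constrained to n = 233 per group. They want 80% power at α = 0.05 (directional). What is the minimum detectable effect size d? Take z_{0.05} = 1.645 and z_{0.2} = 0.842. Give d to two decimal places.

For two independent groups of n = 233 each: d_min = (z_{α} + z_β)·√(2/n).
z-sum = 1.645 + 0.842 = 2.487.
d_min = 2.487 × √(2/233) = 2.487 × 0.0926 = 0.230.

d_min ≈ 0.23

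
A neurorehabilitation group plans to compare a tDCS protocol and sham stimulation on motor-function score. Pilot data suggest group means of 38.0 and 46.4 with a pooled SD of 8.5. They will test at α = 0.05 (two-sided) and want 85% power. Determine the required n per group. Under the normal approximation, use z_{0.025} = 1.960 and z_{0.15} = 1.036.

Cohen's d = |M₁ − M₂| / SD_pooled = |38.0 − 46.4| / 8.5 = 8.4 / 8.5 = 0.988.
For two independent groups with equal n: n = 2·((z_{α/2} + z_β) / d)².
z_{α/2} + z_β = 1.960 + 1.036 = 2.996.
n = 2 × (2.996 / 0.988)² = 2 × 3.032² = 2 × 9.20 = 18.4.
Round up to the next whole participant.

n = 19 per group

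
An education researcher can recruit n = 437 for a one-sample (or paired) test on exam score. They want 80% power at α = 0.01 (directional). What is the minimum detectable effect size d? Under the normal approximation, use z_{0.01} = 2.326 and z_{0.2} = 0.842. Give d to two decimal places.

For a single sample (or paired design) of n = 437: d_min = (z_{α} + z_β)/√n.
z-sum = 2.326 + 0.842 = 3.168.
d_min = 3.168 / √437 = 3.168 / 20.905 = 0.152.

d_min ≈ 0.15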